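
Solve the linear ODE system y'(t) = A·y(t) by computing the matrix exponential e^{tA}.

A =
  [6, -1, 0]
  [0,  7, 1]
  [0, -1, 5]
e^{tA} =
  [exp(6*t), -t^2*exp(6*t)/2 - t*exp(6*t), -t^2*exp(6*t)/2]
  [0, t*exp(6*t) + exp(6*t), t*exp(6*t)]
  [0, -t*exp(6*t), -t*exp(6*t) + exp(6*t)]

Strategy: write A = P · J · P⁻¹ where J is a Jordan canonical form, so e^{tA} = P · e^{tJ} · P⁻¹, and e^{tJ} can be computed block-by-block.

A has Jordan form
J =
  [6, 1, 0]
  [0, 6, 1]
  [0, 0, 6]
(up to reordering of blocks).

Per-block formulas:
  For a 3×3 Jordan block J_3(6): exp(t · J_3(6)) = e^(6t)·(I + t·N + (t^2/2)·N^2), where N is the 3×3 nilpotent shift.

After assembling e^{tJ} and conjugating by P, we get:

e^{tA} =
  [exp(6*t), -t^2*exp(6*t)/2 - t*exp(6*t), -t^2*exp(6*t)/2]
  [0, t*exp(6*t) + exp(6*t), t*exp(6*t)]
  [0, -t*exp(6*t), -t*exp(6*t) + exp(6*t)]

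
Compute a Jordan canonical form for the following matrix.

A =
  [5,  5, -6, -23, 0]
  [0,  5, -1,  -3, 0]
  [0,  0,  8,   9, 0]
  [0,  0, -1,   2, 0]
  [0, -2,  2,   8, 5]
J_2(5) ⊕ J_2(5) ⊕ J_1(5)

The characteristic polynomial is
  det(x·I − A) = x^5 - 25*x^4 + 250*x^3 - 1250*x^2 + 3125*x - 3125 = (x - 5)^5

Eigenvalues and multiplicities (the geometric multiplicity of λ is n − rank(A − λI), which equals the number of Jordan blocks for λ):
  λ = 5: algebraic multiplicity = 5, geometric multiplicity = 3

Determining the block sizes for each eigenvalue:
  λ = 5: with am = 5 and gm = 3, the partition is not yet determined (e.g. several partitions of 5 into 3 parts exist). Let N = A − (5)·I. Computing rank(N^1) = 2, rank(N^2) = 0; the number of blocks of size ≥ j is rank(N^{j−1}) − rank(N^j), giving [3, 2]. So we have 2 block(s) of size 2, 1 block(s) of size 1 → block sizes [2, 2, 1]

Assembling the blocks gives a Jordan form
J =
  [5, 1, 0, 0, 0]
  [0, 5, 0, 0, 0]
  [0, 0, 5, 1, 0]
  [0, 0, 0, 5, 0]
  [0, 0, 0, 0, 5]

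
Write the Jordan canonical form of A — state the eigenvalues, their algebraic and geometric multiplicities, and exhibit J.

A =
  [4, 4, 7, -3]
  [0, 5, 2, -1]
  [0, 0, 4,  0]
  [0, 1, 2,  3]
J_3(4) ⊕ J_1(4)

The characteristic polynomial is
  det(x·I − A) = x^4 - 16*x^3 + 96*x^2 - 256*x + 256 = (x - 4)^4

Eigenvalues and multiplicities (the geometric multiplicity of λ is n − rank(A − λI), which equals the number of Jordan blocks for λ):
  λ = 4: algebraic multiplicity = 4, geometric multiplicity = 2

Determining the block sizes for each eigenvalue:
  λ = 4: with am = 4 and gm = 2, the partition is not yet determined (e.g. several partitions of 4 into 2 parts exist). Let N = A − (4)·I. Computing rank(N^1) = 2, rank(N^2) = 1, rank(N^3) = 0; the number of blocks of size ≥ j is rank(N^{j−1}) − rank(N^j), giving [2, 1, 1]. So we have 1 block(s) of size 3, 1 block(s) of size 1 → block sizes [3, 1]

Assembling the blocks gives a Jordan form
J =
  [4, 1, 0, 0]
  [0, 4, 1, 0]
  [0, 0, 4, 0]
  [0, 0, 0, 4]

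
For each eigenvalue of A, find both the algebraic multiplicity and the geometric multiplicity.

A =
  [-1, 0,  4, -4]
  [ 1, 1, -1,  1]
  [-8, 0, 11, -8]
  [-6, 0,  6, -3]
λ = 1: alg = 2, geom = 1; λ = 3: alg = 2, geom = 2

Step 1 — factor the characteristic polynomial to read off the algebraic multiplicities:
  χ_A(x) = (x - 3)^2*(x - 1)^2

Step 2 — compute geometric multiplicities via the rank-nullity identity g(λ) = n − rank(A − λI):
  rank(A − (1)·I) = 3, so dim ker(A − (1)·I) = n − 3 = 1
  rank(A − (3)·I) = 2, so dim ker(A − (3)·I) = n − 2 = 2

Summary:
  λ = 1: algebraic multiplicity = 2, geometric multiplicity = 1
  λ = 3: algebraic multiplicity = 2, geometric multiplicity = 2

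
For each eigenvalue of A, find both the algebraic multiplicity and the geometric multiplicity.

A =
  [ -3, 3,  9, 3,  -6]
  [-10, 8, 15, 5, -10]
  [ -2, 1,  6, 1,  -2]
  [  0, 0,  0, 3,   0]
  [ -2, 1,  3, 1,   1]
λ = 3: alg = 5, geom = 4

Step 1 — factor the characteristic polynomial to read off the algebraic multiplicities:
  χ_A(x) = (x - 3)^5

Step 2 — compute geometric multiplicities via the rank-nullity identity g(λ) = n − rank(A − λI):
  rank(A − (3)·I) = 1, so dim ker(A − (3)·I) = n − 1 = 4

Summary:
  λ = 3: algebraic multiplicity = 5, geometric multiplicity = 4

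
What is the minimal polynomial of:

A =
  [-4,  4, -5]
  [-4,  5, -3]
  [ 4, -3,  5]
x^3 - 6*x^2 + 12*x - 8

The characteristic polynomial is χ_A(x) = (x - 2)^3, so the eigenvalues are known. The minimal polynomial is
  m_A(x) = Π_λ (x − λ)^{k_λ}
where k_λ is the size of the *largest* Jordan block for λ (equivalently, the smallest k with (A − λI)^k v = 0 for every generalised eigenvector v of λ).

  λ = 2: largest Jordan block has size 3, contributing (x − 2)^3

So m_A(x) = (x - 2)^3 = x^3 - 6*x^2 + 12*x - 8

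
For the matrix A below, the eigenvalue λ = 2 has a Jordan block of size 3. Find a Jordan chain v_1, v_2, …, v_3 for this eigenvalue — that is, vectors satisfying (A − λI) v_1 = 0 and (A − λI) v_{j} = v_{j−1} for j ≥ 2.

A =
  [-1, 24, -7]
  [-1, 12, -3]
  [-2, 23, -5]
A Jordan chain for λ = 2 of length 3:
v_1 = (-1, -1, -3)ᵀ
v_2 = (-3, -1, -2)ᵀ
v_3 = (1, 0, 0)ᵀ

Let N = A − (2)·I. We want v_3 with N^3 v_3 = 0 but N^2 v_3 ≠ 0; then v_{j-1} := N · v_j for j = 3, …, 2.

Pick v_3 = (1, 0, 0)ᵀ.
Then v_2 = N · v_3 = (-3, -1, -2)ᵀ.
Then v_1 = N · v_2 = (-1, -1, -3)ᵀ.

Sanity check: (A − (2)·I) v_1 = (0, 0, 0)ᵀ = 0. ✓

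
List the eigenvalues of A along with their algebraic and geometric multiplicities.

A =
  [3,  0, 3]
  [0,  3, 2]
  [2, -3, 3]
λ = 3: alg = 3, geom = 1

Step 1 — factor the characteristic polynomial to read off the algebraic multiplicities:
  χ_A(x) = (x - 3)^3

Step 2 — compute geometric multiplicities via the rank-nullity identity g(λ) = n − rank(A − λI):
  rank(A − (3)·I) = 2, so dim ker(A − (3)·I) = n − 2 = 1

Summary:
  λ = 3: algebraic multiplicity = 3, geometric multiplicity = 1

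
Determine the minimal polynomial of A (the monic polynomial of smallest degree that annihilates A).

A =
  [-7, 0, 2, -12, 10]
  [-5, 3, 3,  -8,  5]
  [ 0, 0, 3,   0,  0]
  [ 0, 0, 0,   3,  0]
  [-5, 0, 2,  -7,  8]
x^3 - 4*x^2 - 3*x + 18

The characteristic polynomial is χ_A(x) = (x - 3)^4*(x + 2), so the eigenvalues are known. The minimal polynomial is
  m_A(x) = Π_λ (x − λ)^{k_λ}
where k_λ is the size of the *largest* Jordan block for λ (equivalently, the smallest k with (A − λI)^k v = 0 for every generalised eigenvector v of λ).

  λ = -2: largest Jordan block has size 1, contributing (x + 2)
  λ = 3: largest Jordan block has size 2, contributing (x − 3)^2

So m_A(x) = (x - 3)^2*(x + 2) = x^3 - 4*x^2 - 3*x + 18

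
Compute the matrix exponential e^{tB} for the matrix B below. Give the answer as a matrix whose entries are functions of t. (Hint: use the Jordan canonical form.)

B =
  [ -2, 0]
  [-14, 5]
e^{tB} =
  [exp(-2*t), 0]
  [-2*exp(5*t) + 2*exp(-2*t), exp(5*t)]

Strategy: write B = P · J · P⁻¹ where J is a Jordan canonical form, so e^{tB} = P · e^{tJ} · P⁻¹, and e^{tJ} can be computed block-by-block.

B has Jordan form
J =
  [-2, 0]
  [ 0, 5]
(up to reordering of blocks).

Per-block formulas:
  For a 1×1 block at λ = -2: exp(t · [-2]) = [e^(-2t)].
  For a 1×1 block at λ = 5: exp(t · [5]) = [e^(5t)].

After assembling e^{tJ} and conjugating by P, we get:

e^{tB} =
  [exp(-2*t), 0]
  [-2*exp(5*t) + 2*exp(-2*t), exp(5*t)]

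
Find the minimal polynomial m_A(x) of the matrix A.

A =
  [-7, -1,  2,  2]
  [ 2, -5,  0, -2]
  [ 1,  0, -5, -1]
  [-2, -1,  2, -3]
x^2 + 10*x + 25

The characteristic polynomial is χ_A(x) = (x + 5)^4, so the eigenvalues are known. The minimal polynomial is
  m_A(x) = Π_λ (x − λ)^{k_λ}
where k_λ is the size of the *largest* Jordan block for λ (equivalently, the smallest k with (A − λI)^k v = 0 for every generalised eigenvector v of λ).

  λ = -5: largest Jordan block has size 2, contributing (x + 5)^2

So m_A(x) = (x + 5)^2 = x^2 + 10*x + 25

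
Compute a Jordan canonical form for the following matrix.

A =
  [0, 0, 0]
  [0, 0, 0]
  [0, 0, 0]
J_1(0) ⊕ J_1(0) ⊕ J_1(0)

The characteristic polynomial is
  det(x·I − A) = x^3

Eigenvalues and multiplicities (the geometric multiplicity of λ is n − rank(A − λI), which equals the number of Jordan blocks for λ):
  λ = 0: algebraic multiplicity = 3, geometric multiplicity = 3

Determining the block sizes for each eigenvalue:
  λ = 0: gm = am = 3, so every block has size 1 → block sizes [1, 1, 1]

Assembling the blocks gives a Jordan form
J =
  [0, 0, 0]
  [0, 0, 0]
  [0, 0, 0]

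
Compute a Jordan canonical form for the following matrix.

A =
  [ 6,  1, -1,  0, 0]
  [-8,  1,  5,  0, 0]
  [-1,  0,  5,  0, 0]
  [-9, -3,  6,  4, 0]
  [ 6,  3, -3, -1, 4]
J_3(4) ⊕ J_2(4)

The characteristic polynomial is
  det(x·I − A) = x^5 - 20*x^4 + 160*x^3 - 640*x^2 + 1280*x - 1024 = (x - 4)^5

Eigenvalues and multiplicities (the geometric multiplicity of λ is n − rank(A − λI), which equals the number of Jordan blocks for λ):
  λ = 4: algebraic multiplicity = 5, geometric multiplicity = 2

Determining the block sizes for each eigenvalue:
  λ = 4: with am = 5 and gm = 2, the partition is not yet determined (e.g. several partitions of 5 into 2 parts exist). Let N = A − (4)·I. Computing rank(N^1) = 3, rank(N^2) = 1, rank(N^3) = 0; the number of blocks of size ≥ j is rank(N^{j−1}) − rank(N^j), giving [2, 2, 1]. So we have 1 block(s) of size 3, 1 block(s) of size 2 → block sizes [3, 2]

Assembling the blocks gives a Jordan form
J =
  [4, 1, 0, 0, 0]
  [0, 4, 1, 0, 0]
  [0, 0, 4, 0, 0]
  [0, 0, 0, 4, 1]
  [0, 0, 0, 0, 4]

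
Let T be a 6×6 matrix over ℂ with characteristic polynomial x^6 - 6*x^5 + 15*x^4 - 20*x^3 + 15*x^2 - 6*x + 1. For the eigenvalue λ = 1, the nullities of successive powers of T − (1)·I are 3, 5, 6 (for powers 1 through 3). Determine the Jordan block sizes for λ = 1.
Block sizes for λ = 1: [3, 2, 1]

From the dimensions of kernels of powers, the number of Jordan blocks of size at least j is d_j − d_{j−1} where d_j = dim ker(N^j) (with d_0 = 0). Computing the differences gives [3, 2, 1].
The number of blocks of size exactly k is (#blocks of size ≥ k) − (#blocks of size ≥ k + 1), so the partition is: 1 block(s) of size 1, 1 block(s) of size 2, 1 block(s) of size 3.
In nonincreasing order the block sizes are [3, 2, 1].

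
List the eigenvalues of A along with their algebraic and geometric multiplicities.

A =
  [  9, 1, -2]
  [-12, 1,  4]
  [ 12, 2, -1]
λ = 3: alg = 3, geom = 2

Step 1 — factor the characteristic polynomial to read off the algebraic multiplicities:
  χ_A(x) = (x - 3)^3

Step 2 — compute geometric multiplicities via the rank-nullity identity g(λ) = n − rank(A − λI):
  rank(A − (3)·I) = 1, so dim ker(A − (3)·I) = n − 1 = 2

Summary:
  λ = 3: algebraic multiplicity = 3, geometric multiplicity = 2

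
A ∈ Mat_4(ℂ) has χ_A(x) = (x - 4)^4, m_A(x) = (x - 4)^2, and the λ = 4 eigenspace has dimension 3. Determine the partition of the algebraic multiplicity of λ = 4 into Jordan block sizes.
Block sizes for λ = 4: [2, 1, 1]

Step 1 — from the characteristic polynomial, algebraic multiplicity of λ = 4 is 4. From dim ker(A − (4)·I) = 3, there are exactly 3 Jordan blocks for λ = 4.
Step 2 — from the minimal polynomial, the factor (x − 4)^2 tells us the largest block for λ = 4 has size 2.
Step 3 — with total size 4, 3 blocks, and largest block 2, the block sizes (in nonincreasing order) are [2, 1, 1].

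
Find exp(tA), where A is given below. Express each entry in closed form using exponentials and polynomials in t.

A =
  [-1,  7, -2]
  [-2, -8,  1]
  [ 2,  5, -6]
e^{tA} =
  [-t^2*exp(-5*t) + 4*t*exp(-5*t) + exp(-5*t), -3*t^2*exp(-5*t)/2 + 7*t*exp(-5*t), t^2*exp(-5*t)/2 - 2*t*exp(-5*t)]
  [-2*t*exp(-5*t), -3*t*exp(-5*t) + exp(-5*t), t*exp(-5*t)]
  [-2*t^2*exp(-5*t) + 2*t*exp(-5*t), -3*t^2*exp(-5*t) + 5*t*exp(-5*t), t^2*exp(-5*t) - t*exp(-5*t) + exp(-5*t)]

Strategy: write A = P · J · P⁻¹ where J is a Jordan canonical form, so e^{tA} = P · e^{tJ} · P⁻¹, and e^{tJ} can be computed block-by-block.

A has Jordan form
J =
  [-5,  1,  0]
  [ 0, -5,  1]
  [ 0,  0, -5]
(up to reordering of blocks).

Per-block formulas:
  For a 3×3 Jordan block J_3(-5): exp(t · J_3(-5)) = e^(-5t)·(I + t·N + (t^2/2)·N^2), where N is the 3×3 nilpotent shift.

After assembling e^{tJ} and conjugating by P, we get:

e^{tA} =
  [-t^2*exp(-5*t) + 4*t*exp(-5*t) + exp(-5*t), -3*t^2*exp(-5*t)/2 + 7*t*exp(-5*t), t^2*exp(-5*t)/2 - 2*t*exp(-5*t)]
  [-2*t*exp(-5*t), -3*t*exp(-5*t) + exp(-5*t), t*exp(-5*t)]
  [-2*t^2*exp(-5*t) + 2*t*exp(-5*t), -3*t^2*exp(-5*t) + 5*t*exp(-5*t), t^2*exp(-5*t) - t*exp(-5*t) + exp(-5*t)]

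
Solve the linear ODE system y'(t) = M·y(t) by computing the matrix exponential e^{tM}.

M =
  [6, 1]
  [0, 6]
e^{tM} =
  [exp(6*t), t*exp(6*t)]
  [0, exp(6*t)]

Strategy: write M = P · J · P⁻¹ where J is a Jordan canonical form, so e^{tM} = P · e^{tJ} · P⁻¹, and e^{tJ} can be computed block-by-block.

M has Jordan form
J =
  [6, 1]
  [0, 6]
(up to reordering of blocks).

Per-block formulas:
  For a 2×2 Jordan block J_2(6): exp(t · J_2(6)) = e^(6t)·(I + t·N), where N is the 2×2 nilpotent shift.

After assembling e^{tJ} and conjugating by P, we get:

e^{tM} =
  [exp(6*t), t*exp(6*t)]
  [0, exp(6*t)]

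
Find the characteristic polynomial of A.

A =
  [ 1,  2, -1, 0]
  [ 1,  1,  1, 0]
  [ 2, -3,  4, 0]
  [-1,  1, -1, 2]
x^4 - 8*x^3 + 24*x^2 - 32*x + 16

Expanding det(x·I − A) (e.g. by cofactor expansion or by noting that A is similar to its Jordan form J, which has the same characteristic polynomial as A) gives
  χ_A(x) = x^4 - 8*x^3 + 24*x^2 - 32*x + 16
which factors as (x - 2)^4. The eigenvalues (with algebraic multiplicities) are λ = 2 with multiplicity 4.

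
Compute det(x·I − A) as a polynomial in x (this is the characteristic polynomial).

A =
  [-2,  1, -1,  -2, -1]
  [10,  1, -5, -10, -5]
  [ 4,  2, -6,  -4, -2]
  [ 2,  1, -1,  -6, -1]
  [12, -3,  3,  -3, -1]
x^5 + 14*x^4 + 73*x^3 + 172*x^2 + 176*x + 64

Expanding det(x·I − A) (e.g. by cofactor expansion or by noting that A is similar to its Jordan form J, which has the same characteristic polynomial as A) gives
  χ_A(x) = x^5 + 14*x^4 + 73*x^3 + 172*x^2 + 176*x + 64
which factors as (x + 1)^2*(x + 4)^3. The eigenvalues (with algebraic multiplicities) are λ = -4 with multiplicity 3, λ = -1 with multiplicity 2.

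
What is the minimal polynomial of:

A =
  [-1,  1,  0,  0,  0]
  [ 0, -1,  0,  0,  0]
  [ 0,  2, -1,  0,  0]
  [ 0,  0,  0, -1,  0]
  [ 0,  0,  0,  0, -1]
x^2 + 2*x + 1

The characteristic polynomial is χ_A(x) = (x + 1)^5, so the eigenvalues are known. The minimal polynomial is
  m_A(x) = Π_λ (x − λ)^{k_λ}
where k_λ is the size of the *largest* Jordan block for λ (equivalently, the smallest k with (A − λI)^k v = 0 for every generalised eigenvector v of λ).

  λ = -1: largest Jordan block has size 2, contributing (x + 1)^2

So m_A(x) = (x + 1)^2 = x^2 + 2*x + 1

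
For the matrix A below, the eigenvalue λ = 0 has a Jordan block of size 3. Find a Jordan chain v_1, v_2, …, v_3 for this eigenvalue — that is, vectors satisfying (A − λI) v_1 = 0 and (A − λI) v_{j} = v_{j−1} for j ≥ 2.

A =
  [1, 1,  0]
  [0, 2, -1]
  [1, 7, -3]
A Jordan chain for λ = 0 of length 3:
v_1 = (1, -1, -2)ᵀ
v_2 = (1, 0, 1)ᵀ
v_3 = (1, 0, 0)ᵀ

Let N = A − (0)·I. We want v_3 with N^3 v_3 = 0 but N^2 v_3 ≠ 0; then v_{j-1} := N · v_j for j = 3, …, 2.

Pick v_3 = (1, 0, 0)ᵀ.
Then v_2 = N · v_3 = (1, 0, 1)ᵀ.
Then v_1 = N · v_2 = (1, -1, -2)ᵀ.

Sanity check: (A − (0)·I) v_1 = (0, 0, 0)ᵀ = 0. ✓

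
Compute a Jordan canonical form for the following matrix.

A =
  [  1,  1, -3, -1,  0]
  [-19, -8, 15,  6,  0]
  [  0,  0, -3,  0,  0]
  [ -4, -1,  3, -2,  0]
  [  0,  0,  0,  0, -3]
J_3(-3) ⊕ J_1(-3) ⊕ J_1(-3)

The characteristic polynomial is
  det(x·I − A) = x^5 + 15*x^4 + 90*x^3 + 270*x^2 + 405*x + 243 = (x + 3)^5

Eigenvalues and multiplicities (the geometric multiplicity of λ is n − rank(A − λI), which equals the number of Jordan blocks for λ):
  λ = -3: algebraic multiplicity = 5, geometric multiplicity = 3

Determining the block sizes for each eigenvalue:
  λ = -3: with am = 5 and gm = 3, the partition is not yet determined (e.g. several partitions of 5 into 3 parts exist). Let N = A − (-3)·I. Computing rank(N^1) = 2, rank(N^2) = 1, rank(N^3) = 0; the number of blocks of size ≥ j is rank(N^{j−1}) − rank(N^j), giving [3, 1, 1]. So we have 1 block(s) of size 3, 2 block(s) of size 1 → block sizes [3, 1, 1]

Assembling the blocks gives a Jordan form
J =
  [-3,  1,  0,  0,  0]
  [ 0, -3,  1,  0,  0]
  [ 0,  0, -3,  0,  0]
  [ 0,  0,  0, -3,  0]
  [ 0,  0,  0,  0, -3]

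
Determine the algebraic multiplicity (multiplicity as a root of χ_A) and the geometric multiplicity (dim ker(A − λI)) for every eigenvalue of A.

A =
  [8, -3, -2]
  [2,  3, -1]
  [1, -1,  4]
λ = 5: alg = 3, geom = 1

Step 1 — factor the characteristic polynomial to read off the algebraic multiplicities:
  χ_A(x) = (x - 5)^3

Step 2 — compute geometric multiplicities via the rank-nullity identity g(λ) = n − rank(A − λI):
  rank(A − (5)·I) = 2, so dim ker(A − (5)·I) = n − 2 = 1

Summary:
  λ = 5: algebraic multiplicity = 3, geometric multiplicity = 1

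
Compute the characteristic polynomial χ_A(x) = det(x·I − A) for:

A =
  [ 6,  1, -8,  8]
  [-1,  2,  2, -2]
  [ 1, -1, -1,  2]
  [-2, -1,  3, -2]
x^4 - 5*x^3 + 9*x^2 - 7*x + 2

Expanding det(x·I − A) (e.g. by cofactor expansion or by noting that A is similar to its Jordan form J, which has the same characteristic polynomial as A) gives
  χ_A(x) = x^4 - 5*x^3 + 9*x^2 - 7*x + 2
which factors as (x - 2)*(x - 1)^3. The eigenvalues (with algebraic multiplicities) are λ = 1 with multiplicity 3, λ = 2 with multiplicity 1.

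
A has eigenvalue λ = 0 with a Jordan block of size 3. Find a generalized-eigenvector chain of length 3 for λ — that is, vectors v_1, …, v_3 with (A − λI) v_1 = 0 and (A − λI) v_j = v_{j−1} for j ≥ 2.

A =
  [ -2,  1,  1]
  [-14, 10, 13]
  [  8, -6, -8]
A Jordan chain for λ = 0 of length 3:
v_1 = (-2, -8, 4)ᵀ
v_2 = (-2, -14, 8)ᵀ
v_3 = (1, 0, 0)ᵀ

Let N = A − (0)·I. We want v_3 with N^3 v_3 = 0 but N^2 v_3 ≠ 0; then v_{j-1} := N · v_j for j = 3, …, 2.

Pick v_3 = (1, 0, 0)ᵀ.
Then v_2 = N · v_3 = (-2, -14, 8)ᵀ.
Then v_1 = N · v_2 = (-2, -8, 4)ᵀ.

Sanity check: (A − (0)·I) v_1 = (0, 0, 0)ᵀ = 0. ✓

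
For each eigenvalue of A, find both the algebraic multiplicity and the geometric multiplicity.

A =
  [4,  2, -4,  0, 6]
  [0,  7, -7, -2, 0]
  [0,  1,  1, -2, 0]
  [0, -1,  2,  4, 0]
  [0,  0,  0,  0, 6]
λ = 4: alg = 4, geom = 2; λ = 6: alg = 1, geom = 1

Step 1 — factor the characteristic polynomial to read off the algebraic multiplicities:
  χ_A(x) = (x - 6)*(x - 4)^4

Step 2 — compute geometric multiplicities via the rank-nullity identity g(λ) = n − rank(A − λI):
  rank(A − (4)·I) = 3, so dim ker(A − (4)·I) = n − 3 = 2
  rank(A − (6)·I) = 4, so dim ker(A − (6)·I) = n − 4 = 1

Summary:
  λ = 4: algebraic multiplicity = 4, geometric multiplicity = 2
  λ = 6: algebraic multiplicity = 1, geometric multiplicity = 1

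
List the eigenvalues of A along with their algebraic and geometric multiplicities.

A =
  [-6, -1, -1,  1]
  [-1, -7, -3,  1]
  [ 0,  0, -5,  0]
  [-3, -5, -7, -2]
λ = -5: alg = 4, geom = 2

Step 1 — factor the characteristic polynomial to read off the algebraic multiplicities:
  χ_A(x) = (x + 5)^4

Step 2 — compute geometric multiplicities via the rank-nullity identity g(λ) = n − rank(A − λI):
  rank(A − (-5)·I) = 2, so dim ker(A − (-5)·I) = n − 2 = 2

Summary:
  λ = -5: algebraic multiplicity = 4, geometric multiplicity = 2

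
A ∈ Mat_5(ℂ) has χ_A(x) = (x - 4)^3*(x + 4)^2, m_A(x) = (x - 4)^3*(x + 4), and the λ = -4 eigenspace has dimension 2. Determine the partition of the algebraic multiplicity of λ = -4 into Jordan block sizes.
Block sizes for λ = -4: [1, 1]

Step 1 — from the characteristic polynomial, algebraic multiplicity of λ = -4 is 2. From dim ker(A − (-4)·I) = 2, there are exactly 2 Jordan blocks for λ = -4.
Step 2 — from the minimal polynomial, the factor (x + 4) tells us the largest block for λ = -4 has size 1.
Step 3 — with total size 2, 2 blocks, and largest block 1, the block sizes (in nonincreasing order) are [1, 1].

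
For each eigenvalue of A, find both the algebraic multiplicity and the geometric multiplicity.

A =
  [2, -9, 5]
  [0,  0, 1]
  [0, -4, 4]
λ = 2: alg = 3, geom = 1

Step 1 — factor the characteristic polynomial to read off the algebraic multiplicities:
  χ_A(x) = (x - 2)^3

Step 2 — compute geometric multiplicities via the rank-nullity identity g(λ) = n − rank(A − λI):
  rank(A − (2)·I) = 2, so dim ker(A − (2)·I) = n − 2 = 1

Summary:
  λ = 2: algebraic multiplicity = 3, geometric multiplicity = 1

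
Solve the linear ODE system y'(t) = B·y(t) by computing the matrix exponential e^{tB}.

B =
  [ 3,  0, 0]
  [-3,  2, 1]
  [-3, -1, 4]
e^{tB} =
  [exp(3*t), 0, 0]
  [-3*t*exp(3*t), -t*exp(3*t) + exp(3*t), t*exp(3*t)]
  [-3*t*exp(3*t), -t*exp(3*t), t*exp(3*t) + exp(3*t)]

Strategy: write B = P · J · P⁻¹ where J is a Jordan canonical form, so e^{tB} = P · e^{tJ} · P⁻¹, and e^{tJ} can be computed block-by-block.

B has Jordan form
J =
  [3, 1, 0]
  [0, 3, 0]
  [0, 0, 3]
(up to reordering of blocks).

Per-block formulas:
  For a 2×2 Jordan block J_2(3): exp(t · J_2(3)) = e^(3t)·(I + t·N), where N is the 2×2 nilpotent shift.
  For a 1×1 block at λ = 3: exp(t · [3]) = [e^(3t)].

After assembling e^{tJ} and conjugating by P, we get:

e^{tB} =
  [exp(3*t), 0, 0]
  [-3*t*exp(3*t), -t*exp(3*t) + exp(3*t), t*exp(3*t)]
  [-3*t*exp(3*t), -t*exp(3*t), t*exp(3*t) + exp(3*t)]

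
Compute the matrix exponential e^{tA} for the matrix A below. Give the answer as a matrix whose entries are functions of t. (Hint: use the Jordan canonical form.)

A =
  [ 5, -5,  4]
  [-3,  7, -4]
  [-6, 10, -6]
e^{tA} =
  [3*t*exp(2*t) + exp(2*t), -5*t*exp(2*t), 4*t*exp(2*t)]
  [-3*t*exp(2*t), 5*t*exp(2*t) + exp(2*t), -4*t*exp(2*t)]
  [-6*t*exp(2*t), 10*t*exp(2*t), -8*t*exp(2*t) + exp(2*t)]

Strategy: write A = P · J · P⁻¹ where J is a Jordan canonical form, so e^{tA} = P · e^{tJ} · P⁻¹, and e^{tJ} can be computed block-by-block.

A has Jordan form
J =
  [2, 1, 0]
  [0, 2, 0]
  [0, 0, 2]
(up to reordering of blocks).

Per-block formulas:
  For a 2×2 Jordan block J_2(2): exp(t · J_2(2)) = e^(2t)·(I + t·N), where N is the 2×2 nilpotent shift.
  For a 1×1 block at λ = 2: exp(t · [2]) = [e^(2t)].

After assembling e^{tJ} and conjugating by P, we get:

e^{tA} =
  [3*t*exp(2*t) + exp(2*t), -5*t*exp(2*t), 4*t*exp(2*t)]
  [-3*t*exp(2*t), 5*t*exp(2*t) + exp(2*t), -4*t*exp(2*t)]
  [-6*t*exp(2*t), 10*t*exp(2*t), -8*t*exp(2*t) + exp(2*t)]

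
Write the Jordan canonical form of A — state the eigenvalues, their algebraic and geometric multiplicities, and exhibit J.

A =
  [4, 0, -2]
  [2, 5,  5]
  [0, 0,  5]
J_1(4) ⊕ J_2(5)

The characteristic polynomial is
  det(x·I − A) = x^3 - 14*x^2 + 65*x - 100 = (x - 5)^2*(x - 4)

Eigenvalues and multiplicities (the geometric multiplicity of λ is n − rank(A − λI), which equals the number of Jordan blocks for λ):
  λ = 4: algebraic multiplicity = 1, geometric multiplicity = 1
  λ = 5: algebraic multiplicity = 2, geometric multiplicity = 1

Determining the block sizes for each eigenvalue:
  λ = 4: one block (gm = 1), so the single block has size am = 1 → block sizes [1]
  λ = 5: one block (gm = 1), so the single block has size am = 2 → block sizes [2]

Assembling the blocks gives a Jordan form
J =
  [4, 0, 0]
  [0, 5, 1]
  [0, 0, 5]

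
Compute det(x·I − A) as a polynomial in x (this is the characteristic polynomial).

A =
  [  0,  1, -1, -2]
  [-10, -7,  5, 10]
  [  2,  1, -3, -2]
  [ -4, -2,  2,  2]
x^4 + 8*x^3 + 24*x^2 + 32*x + 16

Expanding det(x·I − A) (e.g. by cofactor expansion or by noting that A is similar to its Jordan form J, which has the same characteristic polynomial as A) gives
  χ_A(x) = x^4 + 8*x^3 + 24*x^2 + 32*x + 16
which factors as (x + 2)^4. The eigenvalues (with algebraic multiplicities) are λ = -2 with multiplicity 4.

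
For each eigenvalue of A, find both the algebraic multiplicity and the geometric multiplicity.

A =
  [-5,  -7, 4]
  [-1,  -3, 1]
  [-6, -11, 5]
λ = -1: alg = 3, geom = 1

Step 1 — factor the characteristic polynomial to read off the algebraic multiplicities:
  χ_A(x) = (x + 1)^3

Step 2 — compute geometric multiplicities via the rank-nullity identity g(λ) = n − rank(A − λI):
  rank(A − (-1)·I) = 2, so dim ker(A − (-1)·I) = n − 2 = 1

Summary:
  λ = -1: algebraic multiplicity = 3, geometric multiplicity = 1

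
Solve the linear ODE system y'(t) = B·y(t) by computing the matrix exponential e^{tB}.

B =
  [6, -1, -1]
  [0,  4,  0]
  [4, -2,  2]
e^{tB} =
  [2*t*exp(4*t) + exp(4*t), -t*exp(4*t), -t*exp(4*t)]
  [0, exp(4*t), 0]
  [4*t*exp(4*t), -2*t*exp(4*t), -2*t*exp(4*t) + exp(4*t)]

Strategy: write B = P · J · P⁻¹ where J is a Jordan canonical form, so e^{tB} = P · e^{tJ} · P⁻¹, and e^{tJ} can be computed block-by-block.

B has Jordan form
J =
  [4, 1, 0]
  [0, 4, 0]
  [0, 0, 4]
(up to reordering of blocks).

Per-block formulas:
  For a 2×2 Jordan block J_2(4): exp(t · J_2(4)) = e^(4t)·(I + t·N), where N is the 2×2 nilpotent shift.
  For a 1×1 block at λ = 4: exp(t · [4]) = [e^(4t)].

After assembling e^{tJ} and conjugating by P, we get:

e^{tB} =
  [2*t*exp(4*t) + exp(4*t), -t*exp(4*t), -t*exp(4*t)]
  [0, exp(4*t), 0]
  [4*t*exp(4*t), -2*t*exp(4*t), -2*t*exp(4*t) + exp(4*t)]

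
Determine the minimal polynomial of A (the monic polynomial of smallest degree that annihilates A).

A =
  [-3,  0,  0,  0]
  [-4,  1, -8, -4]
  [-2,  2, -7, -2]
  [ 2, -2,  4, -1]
x^2 + 4*x + 3

The characteristic polynomial is χ_A(x) = (x + 1)*(x + 3)^3, so the eigenvalues are known. The minimal polynomial is
  m_A(x) = Π_λ (x − λ)^{k_λ}
where k_λ is the size of the *largest* Jordan block for λ (equivalently, the smallest k with (A − λI)^k v = 0 for every generalised eigenvector v of λ).

  λ = -3: largest Jordan block has size 1, contributing (x + 3)
  λ = -1: largest Jordan block has size 1, contributing (x + 1)

So m_A(x) = (x + 1)*(x + 3) = x^2 + 4*x + 3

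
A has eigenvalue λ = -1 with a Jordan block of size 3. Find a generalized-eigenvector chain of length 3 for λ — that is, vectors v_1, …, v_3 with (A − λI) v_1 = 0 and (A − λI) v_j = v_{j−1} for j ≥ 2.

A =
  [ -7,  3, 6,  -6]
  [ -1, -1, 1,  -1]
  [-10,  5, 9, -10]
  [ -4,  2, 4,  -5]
A Jordan chain for λ = -1 of length 3:
v_1 = (-3, 0, -5, -2)ᵀ
v_2 = (-6, -1, -10, -4)ᵀ
v_3 = (1, 0, 0, 0)ᵀ

Let N = A − (-1)·I. We want v_3 with N^3 v_3 = 0 but N^2 v_3 ≠ 0; then v_{j-1} := N · v_j for j = 3, …, 2.

Pick v_3 = (1, 0, 0, 0)ᵀ.
Then v_2 = N · v_3 = (-6, -1, -10, -4)ᵀ.
Then v_1 = N · v_2 = (-3, 0, -5, -2)ᵀ.

Sanity check: (A − (-1)·I) v_1 = (0, 0, 0, 0)ᵀ = 0. ✓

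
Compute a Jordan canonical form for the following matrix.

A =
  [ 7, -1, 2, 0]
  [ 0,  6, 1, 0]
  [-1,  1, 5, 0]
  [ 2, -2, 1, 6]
J_3(6) ⊕ J_1(6)

The characteristic polynomial is
  det(x·I − A) = x^4 - 24*x^3 + 216*x^2 - 864*x + 1296 = (x - 6)^4

Eigenvalues and multiplicities (the geometric multiplicity of λ is n − rank(A − λI), which equals the number of Jordan blocks for λ):
  λ = 6: algebraic multiplicity = 4, geometric multiplicity = 2

Determining the block sizes for each eigenvalue:
  λ = 6: with am = 4 and gm = 2, the partition is not yet determined (e.g. several partitions of 4 into 2 parts exist). Let N = A − (6)·I. Computing rank(N^1) = 2, rank(N^2) = 1, rank(N^3) = 0; the number of blocks of size ≥ j is rank(N^{j−1}) − rank(N^j), giving [2, 1, 1]. So we have 1 block(s) of size 3, 1 block(s) of size 1 → block sizes [3, 1]

Assembling the blocks gives a Jordan form
J =
  [6, 1, 0, 0]
  [0, 6, 1, 0]
  [0, 0, 6, 0]
  [0, 0, 0, 6]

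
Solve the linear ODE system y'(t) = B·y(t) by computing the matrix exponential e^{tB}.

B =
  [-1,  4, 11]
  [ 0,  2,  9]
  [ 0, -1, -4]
e^{tB} =
  [exp(-t), t^2*exp(-t)/2 + 4*t*exp(-t), 3*t^2*exp(-t)/2 + 11*t*exp(-t)]
  [0, 3*t*exp(-t) + exp(-t), 9*t*exp(-t)]
  [0, -t*exp(-t), -3*t*exp(-t) + exp(-t)]

Strategy: write B = P · J · P⁻¹ where J is a Jordan canonical form, so e^{tB} = P · e^{tJ} · P⁻¹, and e^{tJ} can be computed block-by-block.

B has Jordan form
J =
  [-1,  1,  0]
  [ 0, -1,  1]
  [ 0,  0, -1]
(up to reordering of blocks).

Per-block formulas:
  For a 3×3 Jordan block J_3(-1): exp(t · J_3(-1)) = e^(-1t)·(I + t·N + (t^2/2)·N^2), where N is the 3×3 nilpotent shift.

After assembling e^{tJ} and conjugating by P, we get:

e^{tB} =
  [exp(-t), t^2*exp(-t)/2 + 4*t*exp(-t), 3*t^2*exp(-t)/2 + 11*t*exp(-t)]
  [0, 3*t*exp(-t) + exp(-t), 9*t*exp(-t)]
  [0, -t*exp(-t), -3*t*exp(-t) + exp(-t)]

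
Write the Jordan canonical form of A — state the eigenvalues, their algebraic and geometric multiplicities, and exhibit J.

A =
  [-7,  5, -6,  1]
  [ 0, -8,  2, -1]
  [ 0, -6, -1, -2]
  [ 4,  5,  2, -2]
J_2(-5) ⊕ J_1(-5) ⊕ J_1(-3)

The characteristic polynomial is
  det(x·I − A) = x^4 + 18*x^3 + 120*x^2 + 350*x + 375 = (x + 3)*(x + 5)^3

Eigenvalues and multiplicities (the geometric multiplicity of λ is n − rank(A − λI), which equals the number of Jordan blocks for λ):
  λ = -5: algebraic multiplicity = 3, geometric multiplicity = 2
  λ = -3: algebraic multiplicity = 1, geometric multiplicity = 1

Determining the block sizes for each eigenvalue:
  λ = -5: 2 blocks summing to 3 forces exactly one block of size 2 and the rest size 1 → block sizes [2, 1]
  λ = -3: one block (gm = 1), so the single block has size am = 1 → block sizes [1]

Assembling the blocks gives a Jordan form
J =
  [-5,  1,  0,  0]
  [ 0, -5,  0,  0]
  [ 0,  0, -5,  0]
  [ 0,  0,  0, -3]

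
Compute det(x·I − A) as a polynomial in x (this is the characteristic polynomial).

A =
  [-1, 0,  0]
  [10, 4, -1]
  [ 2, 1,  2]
x^3 - 5*x^2 + 3*x + 9

Expanding det(x·I − A) (e.g. by cofactor expansion or by noting that A is similar to its Jordan form J, which has the same characteristic polynomial as A) gives
  χ_A(x) = x^3 - 5*x^2 + 3*x + 9
which factors as (x - 3)^2*(x + 1). The eigenvalues (with algebraic multiplicities) are λ = -1 with multiplicity 1, λ = 3 with multiplicity 2.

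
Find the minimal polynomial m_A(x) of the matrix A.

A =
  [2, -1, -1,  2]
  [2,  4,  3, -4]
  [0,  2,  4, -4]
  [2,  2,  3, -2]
x^3 - 6*x^2 + 12*x - 8

The characteristic polynomial is χ_A(x) = (x - 2)^4, so the eigenvalues are known. The minimal polynomial is
  m_A(x) = Π_λ (x − λ)^{k_λ}
where k_λ is the size of the *largest* Jordan block for λ (equivalently, the smallest k with (A − λI)^k v = 0 for every generalised eigenvector v of λ).

  λ = 2: largest Jordan block has size 3, contributing (x − 2)^3

So m_A(x) = (x - 2)^3 = x^3 - 6*x^2 + 12*x - 8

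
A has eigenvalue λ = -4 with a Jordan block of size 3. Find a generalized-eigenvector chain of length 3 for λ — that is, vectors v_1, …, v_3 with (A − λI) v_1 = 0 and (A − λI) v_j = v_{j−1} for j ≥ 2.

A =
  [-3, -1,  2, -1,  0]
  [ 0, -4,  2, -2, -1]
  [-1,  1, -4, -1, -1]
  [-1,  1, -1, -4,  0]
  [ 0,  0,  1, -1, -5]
A Jordan chain for λ = -4 of length 3:
v_1 = (1, 1, 0, 0, 0)ᵀ
v_2 = (2, 2, 0, -1, 1)ᵀ
v_3 = (0, 0, 1, 0, 0)ᵀ

Let N = A − (-4)·I. We want v_3 with N^3 v_3 = 0 but N^2 v_3 ≠ 0; then v_{j-1} := N · v_j for j = 3, …, 2.

Pick v_3 = (0, 0, 1, 0, 0)ᵀ.
Then v_2 = N · v_3 = (2, 2, 0, -1, 1)ᵀ.
Then v_1 = N · v_2 = (1, 1, 0, 0, 0)ᵀ.

Sanity check: (A − (-4)·I) v_1 = (0, 0, 0, 0, 0)ᵀ = 0. ✓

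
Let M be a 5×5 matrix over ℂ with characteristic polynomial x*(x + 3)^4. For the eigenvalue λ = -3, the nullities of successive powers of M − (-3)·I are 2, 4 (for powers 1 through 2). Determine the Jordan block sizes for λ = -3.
Block sizes for λ = -3: [2, 2]

From the dimensions of kernels of powers, the number of Jordan blocks of size at least j is d_j − d_{j−1} where d_j = dim ker(N^j) (with d_0 = 0). Computing the differences gives [2, 2].
The number of blocks of size exactly k is (#blocks of size ≥ k) − (#blocks of size ≥ k + 1), so the partition is: 2 block(s) of size 2.
In nonincreasing order the block sizes are [2, 2].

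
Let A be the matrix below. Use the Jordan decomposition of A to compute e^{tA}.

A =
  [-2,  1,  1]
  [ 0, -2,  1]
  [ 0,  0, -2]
e^{tA} =
  [exp(-2*t), t*exp(-2*t), t^2*exp(-2*t)/2 + t*exp(-2*t)]
  [0, exp(-2*t), t*exp(-2*t)]
  [0, 0, exp(-2*t)]

Strategy: write A = P · J · P⁻¹ where J is a Jordan canonical form, so e^{tA} = P · e^{tJ} · P⁻¹, and e^{tJ} can be computed block-by-block.

A has Jordan form
J =
  [-2,  1,  0]
  [ 0, -2,  1]
  [ 0,  0, -2]
(up to reordering of blocks).

Per-block formulas:
  For a 3×3 Jordan block J_3(-2): exp(t · J_3(-2)) = e^(-2t)·(I + t·N + (t^2/2)·N^2), where N is the 3×3 nilpotent shift.

After assembling e^{tJ} and conjugating by P, we get:

e^{tA} =
  [exp(-2*t), t*exp(-2*t), t^2*exp(-2*t)/2 + t*exp(-2*t)]
  [0, exp(-2*t), t*exp(-2*t)]
  [0, 0, exp(-2*t)]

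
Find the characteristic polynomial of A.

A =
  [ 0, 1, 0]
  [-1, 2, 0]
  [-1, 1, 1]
x^3 - 3*x^2 + 3*x - 1

Expanding det(x·I − A) (e.g. by cofactor expansion or by noting that A is similar to its Jordan form J, which has the same characteristic polynomial as A) gives
  χ_A(x) = x^3 - 3*x^2 + 3*x - 1
which factors as (x - 1)^3. The eigenvalues (with algebraic multiplicities) are λ = 1 with multiplicity 3.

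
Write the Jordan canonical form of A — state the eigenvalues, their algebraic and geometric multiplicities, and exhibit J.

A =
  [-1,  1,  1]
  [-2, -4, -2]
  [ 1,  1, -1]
J_2(-2) ⊕ J_1(-2)

The characteristic polynomial is
  det(x·I − A) = x^3 + 6*x^2 + 12*x + 8 = (x + 2)^3

Eigenvalues and multiplicities (the geometric multiplicity of λ is n − rank(A − λI), which equals the number of Jordan blocks for λ):
  λ = -2: algebraic multiplicity = 3, geometric multiplicity = 2

Determining the block sizes for each eigenvalue:
  λ = -2: 2 blocks summing to 3 forces exactly one block of size 2 and the rest size 1 → block sizes [2, 1]

Assembling the blocks gives a Jordan form
J =
  [-2,  1,  0]
  [ 0, -2,  0]
  [ 0,  0, -2]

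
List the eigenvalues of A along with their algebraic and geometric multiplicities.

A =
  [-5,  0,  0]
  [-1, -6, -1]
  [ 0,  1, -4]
λ = -5: alg = 3, geom = 1

Step 1 — factor the characteristic polynomial to read off the algebraic multiplicities:
  χ_A(x) = (x + 5)^3

Step 2 — compute geometric multiplicities via the rank-nullity identity g(λ) = n − rank(A − λI):
  rank(A − (-5)·I) = 2, so dim ker(A − (-5)·I) = n − 2 = 1

Summary:
  λ = -5: algebraic multiplicity = 3, geometric multiplicity = 1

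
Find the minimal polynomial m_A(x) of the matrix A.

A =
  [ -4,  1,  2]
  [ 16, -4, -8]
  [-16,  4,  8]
x^2

The characteristic polynomial is χ_A(x) = x^3, so the eigenvalues are known. The minimal polynomial is
  m_A(x) = Π_λ (x − λ)^{k_λ}
where k_λ is the size of the *largest* Jordan block for λ (equivalently, the smallest k with (A − λI)^k v = 0 for every generalised eigenvector v of λ).

  λ = 0: largest Jordan block has size 2, contributing (x − 0)^2

So m_A(x) = x^2 = x^2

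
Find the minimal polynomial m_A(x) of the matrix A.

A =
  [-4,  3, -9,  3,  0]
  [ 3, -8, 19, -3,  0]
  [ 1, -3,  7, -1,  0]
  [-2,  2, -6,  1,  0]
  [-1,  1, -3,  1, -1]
x^3 + 3*x^2 + 3*x + 1

The characteristic polynomial is χ_A(x) = (x + 1)^5, so the eigenvalues are known. The minimal polynomial is
  m_A(x) = Π_λ (x − λ)^{k_λ}
where k_λ is the size of the *largest* Jordan block for λ (equivalently, the smallest k with (A − λI)^k v = 0 for every generalised eigenvector v of λ).

  λ = -1: largest Jordan block has size 3, contributing (x + 1)^3

So m_A(x) = (x + 1)^3 = x^3 + 3*x^2 + 3*x + 1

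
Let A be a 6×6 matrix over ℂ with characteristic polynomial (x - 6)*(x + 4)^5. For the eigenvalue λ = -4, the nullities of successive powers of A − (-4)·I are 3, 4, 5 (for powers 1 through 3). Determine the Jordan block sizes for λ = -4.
Block sizes for λ = -4: [3, 1, 1]

From the dimensions of kernels of powers, the number of Jordan blocks of size at least j is d_j − d_{j−1} where d_j = dim ker(N^j) (with d_0 = 0). Computing the differences gives [3, 1, 1].
The number of blocks of size exactly k is (#blocks of size ≥ k) − (#blocks of size ≥ k + 1), so the partition is: 2 block(s) of size 1, 1 block(s) of size 3.
In nonincreasing order the block sizes are [3, 1, 1].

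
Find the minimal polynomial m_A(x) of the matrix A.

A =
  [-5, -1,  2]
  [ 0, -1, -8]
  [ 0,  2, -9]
x^2 + 10*x + 25

The characteristic polynomial is χ_A(x) = (x + 5)^3, so the eigenvalues are known. The minimal polynomial is
  m_A(x) = Π_λ (x − λ)^{k_λ}
where k_λ is the size of the *largest* Jordan block for λ (equivalently, the smallest k with (A − λI)^k v = 0 for every generalised eigenvector v of λ).

  λ = -5: largest Jordan block has size 2, contributing (x + 5)^2

So m_A(x) = (x + 5)^2 = x^2 + 10*x + 25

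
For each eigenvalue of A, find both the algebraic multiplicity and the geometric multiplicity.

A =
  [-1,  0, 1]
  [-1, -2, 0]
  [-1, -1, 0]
λ = -1: alg = 3, geom = 1

Step 1 — factor the characteristic polynomial to read off the algebraic multiplicities:
  χ_A(x) = (x + 1)^3

Step 2 — compute geometric multiplicities via the rank-nullity identity g(λ) = n − rank(A − λI):
  rank(A − (-1)·I) = 2, so dim ker(A − (-1)·I) = n − 2 = 1

Summary:
  λ = -1: algebraic multiplicity = 3, geometric multiplicity = 1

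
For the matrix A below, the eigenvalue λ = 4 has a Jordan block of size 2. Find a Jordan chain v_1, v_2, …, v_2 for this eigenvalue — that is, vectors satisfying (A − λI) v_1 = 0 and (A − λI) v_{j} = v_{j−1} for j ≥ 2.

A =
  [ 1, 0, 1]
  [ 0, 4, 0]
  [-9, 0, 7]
A Jordan chain for λ = 4 of length 2:
v_1 = (-3, 0, -9)ᵀ
v_2 = (1, 0, 0)ᵀ

Let N = A − (4)·I. We want v_2 with N^2 v_2 = 0 but N^1 v_2 ≠ 0; then v_{j-1} := N · v_j for j = 2, …, 2.

Pick v_2 = (1, 0, 0)ᵀ.
Then v_1 = N · v_2 = (-3, 0, -9)ᵀ.

Sanity check: (A − (4)·I) v_1 = (0, 0, 0)ᵀ = 0. ✓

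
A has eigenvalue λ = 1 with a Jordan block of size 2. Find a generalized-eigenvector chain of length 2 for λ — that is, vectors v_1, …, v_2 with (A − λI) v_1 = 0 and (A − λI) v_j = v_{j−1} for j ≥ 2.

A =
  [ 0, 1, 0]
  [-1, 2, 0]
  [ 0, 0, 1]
A Jordan chain for λ = 1 of length 2:
v_1 = (-1, -1, 0)ᵀ
v_2 = (1, 0, 0)ᵀ

Let N = A − (1)·I. We want v_2 with N^2 v_2 = 0 but N^1 v_2 ≠ 0; then v_{j-1} := N · v_j for j = 2, …, 2.

Pick v_2 = (1, 0, 0)ᵀ.
Then v_1 = N · v_2 = (-1, -1, 0)ᵀ.

Sanity check: (A − (1)·I) v_1 = (0, 0, 0)ᵀ = 0. ✓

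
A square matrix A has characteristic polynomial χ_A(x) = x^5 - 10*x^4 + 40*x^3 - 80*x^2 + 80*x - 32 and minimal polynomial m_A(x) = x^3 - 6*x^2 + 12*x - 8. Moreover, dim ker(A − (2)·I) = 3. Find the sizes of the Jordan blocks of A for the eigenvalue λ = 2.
Block sizes for λ = 2: [3, 1, 1]

Step 1 — from the characteristic polynomial, algebraic multiplicity of λ = 2 is 5. From dim ker(A − (2)·I) = 3, there are exactly 3 Jordan blocks for λ = 2.
Step 2 — from the minimal polynomial, the factor (x − 2)^3 tells us the largest block for λ = 2 has size 3.
Step 3 — with total size 5, 3 blocks, and largest block 3, the block sizes (in nonincreasing order) are [3, 1, 1].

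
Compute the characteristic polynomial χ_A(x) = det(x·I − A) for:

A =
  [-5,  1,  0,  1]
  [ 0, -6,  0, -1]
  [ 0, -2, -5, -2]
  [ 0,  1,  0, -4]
x^4 + 20*x^3 + 150*x^2 + 500*x + 625

Expanding det(x·I − A) (e.g. by cofactor expansion or by noting that A is similar to its Jordan form J, which has the same characteristic polynomial as A) gives
  χ_A(x) = x^4 + 20*x^3 + 150*x^2 + 500*x + 625
which factors as (x + 5)^4. The eigenvalues (with algebraic multiplicities) are λ = -5 with multiplicity 4.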